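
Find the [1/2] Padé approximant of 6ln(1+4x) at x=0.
24*x/(-4*x**2/3 + 2*x + 1)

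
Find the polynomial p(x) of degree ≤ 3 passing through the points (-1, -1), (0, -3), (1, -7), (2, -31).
-3*x**3 - x**2 - 3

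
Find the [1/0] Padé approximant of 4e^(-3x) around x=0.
4 - 12*x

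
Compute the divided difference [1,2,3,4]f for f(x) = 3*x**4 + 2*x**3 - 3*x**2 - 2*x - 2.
32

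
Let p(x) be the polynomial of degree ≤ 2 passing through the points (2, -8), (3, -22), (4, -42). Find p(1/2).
7/4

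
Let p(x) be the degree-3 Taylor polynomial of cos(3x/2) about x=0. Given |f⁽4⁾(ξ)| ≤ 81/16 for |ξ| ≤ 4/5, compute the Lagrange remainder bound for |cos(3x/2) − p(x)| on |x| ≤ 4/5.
54/625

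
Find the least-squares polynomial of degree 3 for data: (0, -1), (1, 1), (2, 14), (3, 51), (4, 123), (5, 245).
-22/21 + (59/63)x + (-19/21)x² + (19/9)x³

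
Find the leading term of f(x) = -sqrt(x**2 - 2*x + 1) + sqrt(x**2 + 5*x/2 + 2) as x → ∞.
9/4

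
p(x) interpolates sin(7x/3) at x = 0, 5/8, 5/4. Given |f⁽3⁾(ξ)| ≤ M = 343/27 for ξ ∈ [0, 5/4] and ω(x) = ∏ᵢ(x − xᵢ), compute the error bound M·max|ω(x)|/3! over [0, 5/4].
42875*sqrt(3)/373248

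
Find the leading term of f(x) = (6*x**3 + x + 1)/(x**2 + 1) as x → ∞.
6*x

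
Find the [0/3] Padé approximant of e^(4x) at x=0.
1/(-32*x**3/3 + 8*x**2 - 4*x + 1)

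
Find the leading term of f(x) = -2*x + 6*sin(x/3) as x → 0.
-x**3/27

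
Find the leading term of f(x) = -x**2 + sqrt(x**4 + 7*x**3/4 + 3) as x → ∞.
7*x/8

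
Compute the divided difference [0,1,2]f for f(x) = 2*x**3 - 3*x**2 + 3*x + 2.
3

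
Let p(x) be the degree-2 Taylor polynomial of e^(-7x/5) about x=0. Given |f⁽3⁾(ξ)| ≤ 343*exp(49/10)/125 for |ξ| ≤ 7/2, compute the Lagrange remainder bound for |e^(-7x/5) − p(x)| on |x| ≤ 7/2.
117649*exp(49/10)/6000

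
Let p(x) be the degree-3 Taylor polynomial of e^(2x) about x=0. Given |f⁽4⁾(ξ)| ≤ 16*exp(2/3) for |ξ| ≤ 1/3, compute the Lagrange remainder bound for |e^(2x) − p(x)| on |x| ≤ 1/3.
2*exp(2/3)/243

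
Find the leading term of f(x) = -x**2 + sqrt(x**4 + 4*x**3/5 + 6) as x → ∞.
2*x/5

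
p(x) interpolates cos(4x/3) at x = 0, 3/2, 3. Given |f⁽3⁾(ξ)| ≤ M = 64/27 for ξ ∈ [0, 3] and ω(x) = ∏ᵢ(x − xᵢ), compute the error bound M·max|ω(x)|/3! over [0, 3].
8*sqrt(3)/27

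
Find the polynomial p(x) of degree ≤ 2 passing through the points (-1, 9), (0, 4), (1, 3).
2*x**2 - 3*x + 4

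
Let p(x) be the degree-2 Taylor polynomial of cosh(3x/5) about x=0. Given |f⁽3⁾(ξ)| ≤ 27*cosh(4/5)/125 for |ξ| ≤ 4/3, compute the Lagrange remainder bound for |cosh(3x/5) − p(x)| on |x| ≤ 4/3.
32*cosh(4/5)/375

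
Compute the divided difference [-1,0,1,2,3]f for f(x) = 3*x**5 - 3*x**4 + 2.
12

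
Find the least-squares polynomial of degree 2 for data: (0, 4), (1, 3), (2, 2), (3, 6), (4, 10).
29/7 + (-39/14)x + (15/14)x²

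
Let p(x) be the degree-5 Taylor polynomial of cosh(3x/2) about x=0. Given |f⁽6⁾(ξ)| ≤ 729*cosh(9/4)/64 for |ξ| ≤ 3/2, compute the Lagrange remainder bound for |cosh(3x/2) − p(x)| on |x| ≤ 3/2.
59049*cosh(9/4)/327680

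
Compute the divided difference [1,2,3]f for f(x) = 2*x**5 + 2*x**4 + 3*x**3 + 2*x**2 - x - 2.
250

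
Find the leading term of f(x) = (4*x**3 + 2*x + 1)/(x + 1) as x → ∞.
4*x**2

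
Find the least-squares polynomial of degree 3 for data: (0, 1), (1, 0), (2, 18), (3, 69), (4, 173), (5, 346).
8/9 + (-661/189)x + (19/126)x² + (155/54)x³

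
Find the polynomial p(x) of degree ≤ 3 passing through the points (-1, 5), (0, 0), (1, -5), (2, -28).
-3*x**3 - 2*x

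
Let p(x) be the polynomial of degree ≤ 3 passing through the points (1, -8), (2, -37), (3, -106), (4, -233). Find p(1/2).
-23/8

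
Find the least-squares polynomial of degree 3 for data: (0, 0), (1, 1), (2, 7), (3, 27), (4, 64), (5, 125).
1/9 + (-158/189)x + (22/63)x² + (26/27)x³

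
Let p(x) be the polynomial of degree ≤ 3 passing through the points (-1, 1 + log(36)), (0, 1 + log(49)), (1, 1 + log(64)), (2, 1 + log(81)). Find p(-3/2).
1 + log(110592*2**(1/4)*3**(1/8)*7**(5/8)/16807)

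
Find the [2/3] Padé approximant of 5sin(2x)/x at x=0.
(10 - 14*x**2/3)/(x**2/5 + 1)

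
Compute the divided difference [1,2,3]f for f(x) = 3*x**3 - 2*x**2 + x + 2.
16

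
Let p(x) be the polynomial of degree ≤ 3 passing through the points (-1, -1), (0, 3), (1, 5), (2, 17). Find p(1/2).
7/2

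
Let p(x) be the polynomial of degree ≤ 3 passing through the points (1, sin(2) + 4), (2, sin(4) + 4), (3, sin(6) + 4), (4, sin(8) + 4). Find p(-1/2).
135*sin(6)/16 - 35*sin(8)/16 + 4 + 105*sin(2)/16 - 189*sin(4)/16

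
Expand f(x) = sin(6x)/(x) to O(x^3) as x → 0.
6 - 36*x**2 + O(x**3)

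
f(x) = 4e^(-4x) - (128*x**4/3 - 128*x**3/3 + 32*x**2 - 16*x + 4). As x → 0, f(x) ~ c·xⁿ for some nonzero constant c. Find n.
5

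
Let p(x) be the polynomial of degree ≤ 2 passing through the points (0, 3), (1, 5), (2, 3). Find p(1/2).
9/2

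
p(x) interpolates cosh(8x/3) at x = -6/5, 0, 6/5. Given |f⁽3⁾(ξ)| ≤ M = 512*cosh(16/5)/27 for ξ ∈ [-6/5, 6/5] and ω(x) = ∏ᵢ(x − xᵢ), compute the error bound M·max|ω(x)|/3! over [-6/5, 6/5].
4096*sqrt(3)*cosh(16/5)/3375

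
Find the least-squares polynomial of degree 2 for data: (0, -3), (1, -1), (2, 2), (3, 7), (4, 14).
-101/35 + (27/35)x + (6/7)x²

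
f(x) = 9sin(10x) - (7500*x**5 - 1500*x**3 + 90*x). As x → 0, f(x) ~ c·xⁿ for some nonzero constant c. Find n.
7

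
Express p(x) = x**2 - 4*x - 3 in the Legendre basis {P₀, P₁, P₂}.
(-8/3)P₀ + (-4)P₁ + (2/3)P₂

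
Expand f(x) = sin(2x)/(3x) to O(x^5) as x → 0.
2/3 - 4*x**2/9 + 4*x**4/45 + O(x**5)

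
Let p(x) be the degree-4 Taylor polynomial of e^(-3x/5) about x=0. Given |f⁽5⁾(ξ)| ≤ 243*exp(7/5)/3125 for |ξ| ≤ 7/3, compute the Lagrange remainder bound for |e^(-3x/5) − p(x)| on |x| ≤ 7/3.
16807*exp(7/5)/375000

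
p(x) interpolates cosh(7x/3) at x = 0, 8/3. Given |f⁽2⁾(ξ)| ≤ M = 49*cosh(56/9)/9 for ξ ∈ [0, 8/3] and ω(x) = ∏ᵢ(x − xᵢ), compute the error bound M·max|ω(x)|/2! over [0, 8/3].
392*cosh(56/9)/81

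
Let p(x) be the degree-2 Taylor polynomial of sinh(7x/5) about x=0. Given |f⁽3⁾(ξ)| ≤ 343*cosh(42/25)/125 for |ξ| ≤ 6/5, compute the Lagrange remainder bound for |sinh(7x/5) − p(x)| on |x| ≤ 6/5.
12348*cosh(42/25)/15625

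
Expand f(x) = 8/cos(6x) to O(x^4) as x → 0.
8 + 144*x**2 + O(x**4)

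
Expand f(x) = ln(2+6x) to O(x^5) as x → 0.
log(2) + 3*x - 9*x**2/2 + 9*x**3 - 81*x**4/4 + O(x**5)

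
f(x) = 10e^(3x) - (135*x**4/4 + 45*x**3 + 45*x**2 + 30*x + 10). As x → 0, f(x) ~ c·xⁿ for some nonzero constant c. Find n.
5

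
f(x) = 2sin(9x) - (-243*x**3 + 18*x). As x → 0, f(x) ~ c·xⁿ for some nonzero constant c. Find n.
5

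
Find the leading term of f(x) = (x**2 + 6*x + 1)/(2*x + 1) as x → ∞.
x/2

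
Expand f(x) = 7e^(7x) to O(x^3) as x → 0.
7 + 49*x + 343*x**2/2 + O(x**3)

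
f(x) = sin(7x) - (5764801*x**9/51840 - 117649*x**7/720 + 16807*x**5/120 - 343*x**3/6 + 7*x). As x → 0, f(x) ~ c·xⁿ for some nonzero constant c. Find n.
11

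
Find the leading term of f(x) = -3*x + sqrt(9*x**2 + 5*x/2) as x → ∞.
5/12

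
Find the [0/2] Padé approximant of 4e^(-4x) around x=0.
4/(8*x**2 + 4*x + 1)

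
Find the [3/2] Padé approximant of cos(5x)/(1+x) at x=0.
(2825*x**3/276 - 2825*x**2/276 - x + 1)/(349*x**2/276 + 1)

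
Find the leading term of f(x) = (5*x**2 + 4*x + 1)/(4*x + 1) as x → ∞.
5*x/4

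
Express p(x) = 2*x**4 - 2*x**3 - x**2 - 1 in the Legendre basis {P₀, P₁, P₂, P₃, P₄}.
(-14/15)P₀ + (-6/5)P₁ + (10/21)P₂ + (-4/5)P₃ + (16/35)P₄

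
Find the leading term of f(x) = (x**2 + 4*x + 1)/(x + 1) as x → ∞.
x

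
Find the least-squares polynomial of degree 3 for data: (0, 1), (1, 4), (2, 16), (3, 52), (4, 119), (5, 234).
1 + (27/14)x + (-15/14)x² + (2)x³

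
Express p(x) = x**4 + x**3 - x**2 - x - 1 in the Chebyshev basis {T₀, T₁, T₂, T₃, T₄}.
(-9/8)T₀ + (-1/4)T₁ + (1/4)T₃ + (1/8)T₄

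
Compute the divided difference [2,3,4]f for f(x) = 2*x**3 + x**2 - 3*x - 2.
19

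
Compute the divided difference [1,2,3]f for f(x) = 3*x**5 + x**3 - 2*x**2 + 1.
274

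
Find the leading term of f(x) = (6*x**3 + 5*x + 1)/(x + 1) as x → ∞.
6*x**2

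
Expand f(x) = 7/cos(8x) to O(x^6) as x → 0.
7 + 224*x**2 + 17920*x**4/3 + O(x**6)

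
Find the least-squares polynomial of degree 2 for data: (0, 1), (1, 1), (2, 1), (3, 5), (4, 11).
9/7 + (-76/35)x + (8/7)x²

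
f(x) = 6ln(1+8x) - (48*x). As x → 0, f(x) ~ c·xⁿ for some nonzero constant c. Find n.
2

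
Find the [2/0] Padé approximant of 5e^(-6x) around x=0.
90*x**2 - 30*x + 5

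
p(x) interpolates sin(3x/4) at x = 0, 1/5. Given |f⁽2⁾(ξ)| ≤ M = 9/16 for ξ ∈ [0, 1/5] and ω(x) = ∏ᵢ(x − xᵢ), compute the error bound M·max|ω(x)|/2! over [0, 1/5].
9/3200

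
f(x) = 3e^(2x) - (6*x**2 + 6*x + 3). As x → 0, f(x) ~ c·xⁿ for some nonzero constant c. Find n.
3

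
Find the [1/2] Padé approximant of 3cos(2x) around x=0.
3/(2*x**2 + 1)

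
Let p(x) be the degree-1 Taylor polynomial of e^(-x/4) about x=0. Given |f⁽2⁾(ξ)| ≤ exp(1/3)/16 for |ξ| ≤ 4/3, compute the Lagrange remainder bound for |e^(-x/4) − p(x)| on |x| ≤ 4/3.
exp(1/3)/18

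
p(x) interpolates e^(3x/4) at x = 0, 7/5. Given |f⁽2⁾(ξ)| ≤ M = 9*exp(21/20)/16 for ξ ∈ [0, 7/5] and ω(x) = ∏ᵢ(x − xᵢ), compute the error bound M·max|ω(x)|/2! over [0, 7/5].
441*exp(21/20)/3200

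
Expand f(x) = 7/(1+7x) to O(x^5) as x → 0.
7 - 49*x + 343*x**2 - 2401*x**3 + 16807*x**4 + O(x**5)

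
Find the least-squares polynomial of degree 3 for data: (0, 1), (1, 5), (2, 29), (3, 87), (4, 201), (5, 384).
61/63 + (215/378)x + (205/252)x² + (311/108)x³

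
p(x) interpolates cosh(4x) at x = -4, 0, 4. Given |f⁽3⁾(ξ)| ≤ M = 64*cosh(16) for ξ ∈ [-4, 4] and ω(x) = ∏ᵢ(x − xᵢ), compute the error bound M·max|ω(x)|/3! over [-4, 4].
4096*sqrt(3)*cosh(16)/27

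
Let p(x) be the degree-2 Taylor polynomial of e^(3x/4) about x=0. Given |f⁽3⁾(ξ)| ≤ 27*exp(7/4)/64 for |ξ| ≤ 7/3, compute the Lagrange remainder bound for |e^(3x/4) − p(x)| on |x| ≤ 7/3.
343*exp(7/4)/384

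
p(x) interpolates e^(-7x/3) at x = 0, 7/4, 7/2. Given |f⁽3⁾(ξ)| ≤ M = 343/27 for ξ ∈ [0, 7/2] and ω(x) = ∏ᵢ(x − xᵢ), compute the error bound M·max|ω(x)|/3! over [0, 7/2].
117649*sqrt(3)/46656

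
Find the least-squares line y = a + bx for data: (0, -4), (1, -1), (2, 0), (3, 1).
a = -17/5, b = 8/5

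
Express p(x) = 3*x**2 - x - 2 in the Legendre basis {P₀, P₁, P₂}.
-P₀ - P₁ + (2)P₂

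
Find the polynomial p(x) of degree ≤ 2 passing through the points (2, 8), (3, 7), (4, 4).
-x**2 + 4*x + 4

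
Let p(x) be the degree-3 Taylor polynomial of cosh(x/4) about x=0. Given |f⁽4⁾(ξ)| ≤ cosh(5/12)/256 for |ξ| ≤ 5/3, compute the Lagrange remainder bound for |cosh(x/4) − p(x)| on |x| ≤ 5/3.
625*cosh(5/12)/497664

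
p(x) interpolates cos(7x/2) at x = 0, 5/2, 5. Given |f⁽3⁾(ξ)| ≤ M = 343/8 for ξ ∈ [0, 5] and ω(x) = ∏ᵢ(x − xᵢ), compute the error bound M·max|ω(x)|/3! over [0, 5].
42875*sqrt(3)/1728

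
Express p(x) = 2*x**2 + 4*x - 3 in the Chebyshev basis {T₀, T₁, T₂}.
(-2)T₀ + (4)T₁ + T₂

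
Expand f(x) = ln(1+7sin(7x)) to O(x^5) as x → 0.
49*x - 2401*x**2/2 + 232897*x**3/6 - 17059105*x**4/12 + O(x**5)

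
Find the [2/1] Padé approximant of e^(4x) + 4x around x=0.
(-8*x**2/3 + 20*x/3 + 1)/(1 - 4*x/3)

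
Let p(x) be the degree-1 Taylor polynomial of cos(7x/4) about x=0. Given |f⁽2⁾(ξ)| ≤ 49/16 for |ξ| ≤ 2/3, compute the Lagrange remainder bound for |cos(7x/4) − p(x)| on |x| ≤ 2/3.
49/72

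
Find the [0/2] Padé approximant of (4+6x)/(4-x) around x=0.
1/(21*x**2/8 - 7*x/4 + 1)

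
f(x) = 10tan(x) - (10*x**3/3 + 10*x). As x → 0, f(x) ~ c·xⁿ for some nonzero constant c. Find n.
5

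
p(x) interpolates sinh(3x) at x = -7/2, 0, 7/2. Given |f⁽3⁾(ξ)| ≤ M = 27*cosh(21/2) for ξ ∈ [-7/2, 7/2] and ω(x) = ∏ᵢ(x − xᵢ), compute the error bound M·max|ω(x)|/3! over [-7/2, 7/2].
343*sqrt(3)*cosh(21/2)/8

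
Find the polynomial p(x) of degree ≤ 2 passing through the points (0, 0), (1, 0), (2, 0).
0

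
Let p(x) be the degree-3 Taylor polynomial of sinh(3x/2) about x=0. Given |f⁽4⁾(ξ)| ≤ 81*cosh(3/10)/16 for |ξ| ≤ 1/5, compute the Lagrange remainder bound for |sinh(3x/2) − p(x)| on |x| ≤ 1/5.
27*cosh(3/10)/80000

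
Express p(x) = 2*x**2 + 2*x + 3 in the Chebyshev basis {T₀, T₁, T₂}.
(4)T₀ + (2)T₁ + T₂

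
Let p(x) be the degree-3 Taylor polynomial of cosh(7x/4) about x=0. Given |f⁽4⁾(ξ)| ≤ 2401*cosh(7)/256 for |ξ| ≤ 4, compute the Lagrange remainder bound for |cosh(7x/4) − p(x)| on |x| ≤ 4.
2401*cosh(7)/24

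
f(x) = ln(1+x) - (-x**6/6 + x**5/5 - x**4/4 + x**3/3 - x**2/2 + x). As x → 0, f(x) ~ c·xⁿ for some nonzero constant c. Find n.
7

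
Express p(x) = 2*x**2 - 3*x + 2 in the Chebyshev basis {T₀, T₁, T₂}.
(3)T₀ + (-3)T₁ + T₂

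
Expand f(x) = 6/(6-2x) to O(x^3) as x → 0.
1 + x/3 + x**2/9 + O(x**3)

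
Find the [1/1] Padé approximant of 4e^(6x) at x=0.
(12*x + 4)/(1 - 3*x)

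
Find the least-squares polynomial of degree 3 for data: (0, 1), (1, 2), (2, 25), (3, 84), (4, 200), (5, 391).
103/126 + (-1555/756)x + (209/252)x² + (82/27)x³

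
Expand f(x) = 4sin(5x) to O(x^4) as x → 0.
20*x - 250*x**3/3 + O(x**4)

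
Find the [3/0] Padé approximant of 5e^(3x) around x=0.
45*x**3/2 + 45*x**2/2 + 15*x + 5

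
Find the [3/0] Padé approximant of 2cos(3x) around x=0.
2 - 9*x**2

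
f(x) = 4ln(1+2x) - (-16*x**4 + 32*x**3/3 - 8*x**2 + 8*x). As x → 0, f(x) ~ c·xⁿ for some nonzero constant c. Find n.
5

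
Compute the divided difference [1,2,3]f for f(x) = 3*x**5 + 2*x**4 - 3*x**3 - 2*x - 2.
302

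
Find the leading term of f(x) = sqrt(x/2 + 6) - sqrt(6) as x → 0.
sqrt(6)*x/24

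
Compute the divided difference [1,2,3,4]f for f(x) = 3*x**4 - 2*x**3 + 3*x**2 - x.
28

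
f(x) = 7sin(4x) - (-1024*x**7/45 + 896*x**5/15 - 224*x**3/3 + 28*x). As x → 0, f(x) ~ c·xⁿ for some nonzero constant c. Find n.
9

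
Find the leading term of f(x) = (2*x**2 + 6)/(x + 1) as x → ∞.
2*x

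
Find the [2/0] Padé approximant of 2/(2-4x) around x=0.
4*x**2 + 2*x + 1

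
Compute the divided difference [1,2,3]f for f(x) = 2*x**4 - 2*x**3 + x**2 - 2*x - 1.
39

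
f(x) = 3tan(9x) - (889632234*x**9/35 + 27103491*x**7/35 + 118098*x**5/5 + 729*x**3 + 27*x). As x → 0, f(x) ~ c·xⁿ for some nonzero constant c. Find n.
11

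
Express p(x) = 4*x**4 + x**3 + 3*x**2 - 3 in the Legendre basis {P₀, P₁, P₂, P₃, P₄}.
(-6/5)P₀ + (3/5)P₁ + (30/7)P₂ + (2/5)P₃ + (32/35)P₄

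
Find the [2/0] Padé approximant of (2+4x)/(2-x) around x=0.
5*x**2/4 + 5*x/2 + 1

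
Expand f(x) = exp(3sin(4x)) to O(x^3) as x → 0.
1 + 12*x + 72*x**2 + O(x**3)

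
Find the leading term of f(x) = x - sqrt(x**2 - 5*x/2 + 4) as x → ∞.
5/4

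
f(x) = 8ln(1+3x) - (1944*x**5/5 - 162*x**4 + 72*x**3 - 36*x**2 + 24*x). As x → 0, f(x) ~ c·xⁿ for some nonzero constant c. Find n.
6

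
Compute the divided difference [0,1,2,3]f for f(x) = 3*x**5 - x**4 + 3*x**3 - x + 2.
72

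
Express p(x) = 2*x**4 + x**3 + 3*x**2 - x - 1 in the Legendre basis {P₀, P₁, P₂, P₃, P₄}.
(2/5)P₀ + (-2/5)P₁ + (22/7)P₂ + (2/5)P₃ + (16/35)P₄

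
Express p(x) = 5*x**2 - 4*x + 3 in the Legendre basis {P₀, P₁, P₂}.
(14/3)P₀ + (-4)P₁ + (10/3)P₂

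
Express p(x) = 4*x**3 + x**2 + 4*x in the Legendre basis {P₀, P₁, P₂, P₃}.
(1/3)P₀ + (32/5)P₁ + (2/3)P₂ + (8/5)P₃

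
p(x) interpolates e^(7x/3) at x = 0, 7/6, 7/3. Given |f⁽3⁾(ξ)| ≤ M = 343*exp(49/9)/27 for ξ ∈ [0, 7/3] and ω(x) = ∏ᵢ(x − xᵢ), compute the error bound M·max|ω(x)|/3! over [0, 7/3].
117649*sqrt(3)*exp(49/9)/157464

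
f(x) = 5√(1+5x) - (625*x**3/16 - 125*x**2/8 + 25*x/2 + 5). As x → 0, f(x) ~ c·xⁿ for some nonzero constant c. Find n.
4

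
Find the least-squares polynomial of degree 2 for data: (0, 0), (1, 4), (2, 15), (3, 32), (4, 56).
-1/35 + (6/7)x + (23/7)x²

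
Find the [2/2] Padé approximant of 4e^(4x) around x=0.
(16*x**2/3 + 8*x + 4)/(4*x**2/3 - 2*x + 1)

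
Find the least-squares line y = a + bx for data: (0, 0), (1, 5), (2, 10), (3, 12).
a = 3/5, b = 41/10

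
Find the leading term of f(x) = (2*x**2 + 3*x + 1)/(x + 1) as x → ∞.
2*x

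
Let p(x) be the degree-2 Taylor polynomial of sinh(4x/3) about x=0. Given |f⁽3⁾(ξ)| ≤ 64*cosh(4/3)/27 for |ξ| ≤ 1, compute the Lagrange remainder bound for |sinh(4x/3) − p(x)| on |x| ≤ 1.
32*cosh(4/3)/81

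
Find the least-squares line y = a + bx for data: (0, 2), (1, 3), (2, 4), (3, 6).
a = 9/5, b = 13/10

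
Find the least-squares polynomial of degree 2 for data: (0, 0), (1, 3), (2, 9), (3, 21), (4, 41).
18/35 + (-10/7)x + (20/7)x²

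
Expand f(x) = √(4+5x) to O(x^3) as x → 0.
2 + 5*x/4 - 25*x**2/64 + O(x**3)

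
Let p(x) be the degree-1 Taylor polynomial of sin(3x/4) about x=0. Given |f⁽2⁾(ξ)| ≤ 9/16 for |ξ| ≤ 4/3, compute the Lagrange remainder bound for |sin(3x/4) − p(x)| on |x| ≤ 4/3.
1/2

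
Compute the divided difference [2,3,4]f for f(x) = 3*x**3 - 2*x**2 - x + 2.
25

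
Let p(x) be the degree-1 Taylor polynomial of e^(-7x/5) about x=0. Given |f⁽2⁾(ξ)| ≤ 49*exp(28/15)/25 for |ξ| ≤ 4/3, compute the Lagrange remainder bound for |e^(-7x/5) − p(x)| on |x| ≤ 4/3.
392*exp(28/15)/225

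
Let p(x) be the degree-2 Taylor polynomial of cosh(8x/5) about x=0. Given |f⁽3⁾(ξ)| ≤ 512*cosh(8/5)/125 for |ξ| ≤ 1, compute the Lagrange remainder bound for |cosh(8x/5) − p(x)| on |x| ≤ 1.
256*cosh(8/5)/375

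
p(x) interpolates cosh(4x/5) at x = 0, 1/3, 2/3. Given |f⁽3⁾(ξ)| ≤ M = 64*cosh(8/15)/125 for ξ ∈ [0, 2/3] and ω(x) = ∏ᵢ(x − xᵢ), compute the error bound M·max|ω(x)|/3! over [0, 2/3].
64*sqrt(3)*cosh(8/15)/91125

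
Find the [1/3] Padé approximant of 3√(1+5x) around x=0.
(105*x/8 + 3)/(125*x**3/64 - 25*x**2/16 + 15*x/8 + 1)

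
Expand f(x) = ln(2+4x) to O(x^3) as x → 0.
log(2) + 2*x - 2*x**2 + O(x**3)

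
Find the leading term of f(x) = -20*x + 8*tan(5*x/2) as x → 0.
125*x**3/3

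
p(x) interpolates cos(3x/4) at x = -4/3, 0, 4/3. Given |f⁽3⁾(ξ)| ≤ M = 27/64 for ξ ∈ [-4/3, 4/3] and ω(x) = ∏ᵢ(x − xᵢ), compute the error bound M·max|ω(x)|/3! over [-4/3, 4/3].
sqrt(3)/27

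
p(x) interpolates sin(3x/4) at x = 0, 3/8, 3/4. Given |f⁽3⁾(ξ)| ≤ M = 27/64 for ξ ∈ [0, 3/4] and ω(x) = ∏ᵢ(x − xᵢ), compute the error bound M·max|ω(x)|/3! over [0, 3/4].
27*sqrt(3)/32768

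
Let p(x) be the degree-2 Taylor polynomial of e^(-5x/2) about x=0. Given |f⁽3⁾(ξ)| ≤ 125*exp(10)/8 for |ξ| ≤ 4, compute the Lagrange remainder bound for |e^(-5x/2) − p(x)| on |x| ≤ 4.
500*exp(10)/3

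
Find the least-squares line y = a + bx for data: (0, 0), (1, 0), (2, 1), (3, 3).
a = -1/2, b = 1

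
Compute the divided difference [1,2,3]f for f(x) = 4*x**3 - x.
24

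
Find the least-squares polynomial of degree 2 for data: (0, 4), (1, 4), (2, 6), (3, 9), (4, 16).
29/7 + (-97/70)x + (15/14)x²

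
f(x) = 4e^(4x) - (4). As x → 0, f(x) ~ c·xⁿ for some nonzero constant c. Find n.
1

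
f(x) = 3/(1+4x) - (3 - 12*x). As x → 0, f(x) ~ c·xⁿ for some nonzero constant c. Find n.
2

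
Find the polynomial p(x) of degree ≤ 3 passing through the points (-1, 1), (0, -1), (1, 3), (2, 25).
2*x**3 + 3*x**2 - x - 1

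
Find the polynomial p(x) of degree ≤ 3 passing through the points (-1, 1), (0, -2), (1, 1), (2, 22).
2*x**3 + 3*x**2 - 2*x - 2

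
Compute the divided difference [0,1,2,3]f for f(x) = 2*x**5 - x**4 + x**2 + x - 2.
44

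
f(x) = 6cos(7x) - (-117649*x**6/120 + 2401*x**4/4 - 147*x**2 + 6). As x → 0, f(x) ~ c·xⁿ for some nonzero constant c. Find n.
8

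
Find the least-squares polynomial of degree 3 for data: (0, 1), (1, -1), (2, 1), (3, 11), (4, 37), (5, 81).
65/63 + (-418/189)x + (-89/126)x² + (47/54)x³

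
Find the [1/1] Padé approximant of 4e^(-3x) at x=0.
(4 - 6*x)/(3*x/2 + 1)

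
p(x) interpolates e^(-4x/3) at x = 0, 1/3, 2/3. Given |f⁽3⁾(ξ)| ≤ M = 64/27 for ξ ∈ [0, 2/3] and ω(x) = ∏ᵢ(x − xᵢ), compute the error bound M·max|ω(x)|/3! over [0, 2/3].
64*sqrt(3)/19683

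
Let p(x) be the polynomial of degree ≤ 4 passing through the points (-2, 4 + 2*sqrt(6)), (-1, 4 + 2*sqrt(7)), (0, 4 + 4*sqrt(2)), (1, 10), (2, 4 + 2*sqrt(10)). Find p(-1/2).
-5*sqrt(6)/64 + 3*sqrt(10)/64 + 15*sqrt(7)/16 + 49/16 + 45*sqrt(2)/16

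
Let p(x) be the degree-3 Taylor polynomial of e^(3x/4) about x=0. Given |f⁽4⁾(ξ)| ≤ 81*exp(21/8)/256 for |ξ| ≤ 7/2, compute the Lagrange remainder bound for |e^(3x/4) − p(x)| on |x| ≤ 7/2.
64827*exp(21/8)/32768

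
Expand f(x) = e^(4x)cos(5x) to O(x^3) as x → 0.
1 + 4*x - 9*x**2/2 + O(x**3)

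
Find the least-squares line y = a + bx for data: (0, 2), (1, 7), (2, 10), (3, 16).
a = 2, b = 9/2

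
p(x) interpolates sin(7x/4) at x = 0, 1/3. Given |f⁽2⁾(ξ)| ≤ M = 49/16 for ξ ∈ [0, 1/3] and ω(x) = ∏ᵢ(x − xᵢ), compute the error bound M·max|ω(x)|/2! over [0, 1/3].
49/1152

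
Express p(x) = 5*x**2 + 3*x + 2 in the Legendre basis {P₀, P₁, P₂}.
(11/3)P₀ + (3)P₁ + (10/3)P₂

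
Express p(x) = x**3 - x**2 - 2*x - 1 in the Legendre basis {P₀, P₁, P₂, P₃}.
(-4/3)P₀ + (-7/5)P₁ + (-2/3)P₂ + (2/5)P₃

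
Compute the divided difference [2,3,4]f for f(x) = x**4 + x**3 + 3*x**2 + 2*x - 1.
67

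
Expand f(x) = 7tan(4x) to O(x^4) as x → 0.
28*x + 448*x**3/3 + O(x**4)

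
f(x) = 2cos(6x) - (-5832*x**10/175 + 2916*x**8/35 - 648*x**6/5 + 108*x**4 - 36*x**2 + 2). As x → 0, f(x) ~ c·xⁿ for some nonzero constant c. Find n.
12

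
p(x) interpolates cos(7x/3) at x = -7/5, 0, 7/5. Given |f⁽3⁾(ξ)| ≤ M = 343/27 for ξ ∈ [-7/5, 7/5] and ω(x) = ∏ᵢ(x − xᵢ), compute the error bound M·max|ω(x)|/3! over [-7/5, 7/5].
117649*sqrt(3)/91125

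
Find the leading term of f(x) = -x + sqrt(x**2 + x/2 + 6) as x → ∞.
1/4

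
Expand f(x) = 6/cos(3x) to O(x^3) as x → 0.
6 + 27*x**2 + O(x**3)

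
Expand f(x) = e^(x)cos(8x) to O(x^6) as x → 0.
1 + x - 63*x**2/2 - 191*x**3/6 + 3713*x**4/24 + 19841*x**5/120 + O(x**6)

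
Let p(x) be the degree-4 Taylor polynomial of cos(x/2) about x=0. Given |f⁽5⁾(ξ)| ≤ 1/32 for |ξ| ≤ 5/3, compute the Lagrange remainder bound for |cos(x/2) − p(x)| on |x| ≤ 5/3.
625/186624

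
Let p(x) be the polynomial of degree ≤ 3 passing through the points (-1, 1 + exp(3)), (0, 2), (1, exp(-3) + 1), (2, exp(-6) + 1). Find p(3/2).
(5 + 15*exp(3) + (11 + exp(3))*exp(6))*exp(-6)/16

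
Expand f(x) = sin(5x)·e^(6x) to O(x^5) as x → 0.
5*x + 30*x**2 + 415*x**3/6 + 55*x**4 + O(x**5)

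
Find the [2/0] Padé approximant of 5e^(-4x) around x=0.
40*x**2 - 20*x + 5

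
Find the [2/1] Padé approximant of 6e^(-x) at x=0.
(x**2 - 4*x + 6)/(x/3 + 1)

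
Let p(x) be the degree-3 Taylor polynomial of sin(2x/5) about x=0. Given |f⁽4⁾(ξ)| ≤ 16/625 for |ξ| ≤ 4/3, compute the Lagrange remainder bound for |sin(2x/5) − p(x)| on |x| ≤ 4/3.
512/151875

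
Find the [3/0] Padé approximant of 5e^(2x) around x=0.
20*x**3/3 + 10*x**2 + 10*x + 5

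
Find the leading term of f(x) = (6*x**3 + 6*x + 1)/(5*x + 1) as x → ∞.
6*x**2/5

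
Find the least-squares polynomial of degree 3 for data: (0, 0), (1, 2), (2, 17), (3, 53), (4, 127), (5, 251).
-25/126 + (1513/756)x + (-323/252)x² + (59/27)x³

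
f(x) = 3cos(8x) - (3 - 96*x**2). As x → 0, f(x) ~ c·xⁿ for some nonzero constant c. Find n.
4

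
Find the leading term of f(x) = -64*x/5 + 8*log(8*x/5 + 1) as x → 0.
-256*x**2/25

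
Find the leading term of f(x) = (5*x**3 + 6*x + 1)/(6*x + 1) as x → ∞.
5*x**2/6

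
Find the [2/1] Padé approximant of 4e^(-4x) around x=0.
(32*x**2/3 - 32*x/3 + 4)/(4*x/3 + 1)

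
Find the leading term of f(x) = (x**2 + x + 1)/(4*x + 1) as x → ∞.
x/4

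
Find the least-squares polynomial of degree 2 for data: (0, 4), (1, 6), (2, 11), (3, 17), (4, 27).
141/35 + (59/70)x + (17/14)x²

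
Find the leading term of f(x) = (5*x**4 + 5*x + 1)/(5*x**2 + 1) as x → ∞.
x**2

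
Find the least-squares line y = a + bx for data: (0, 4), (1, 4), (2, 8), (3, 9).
a = 17/5, b = 19/10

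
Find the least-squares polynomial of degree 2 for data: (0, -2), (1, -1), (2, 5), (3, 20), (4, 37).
-15/7 + (-127/70)x + (41/14)x²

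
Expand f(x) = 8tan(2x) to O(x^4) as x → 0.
16*x + 64*x**3/3 + O(x**4)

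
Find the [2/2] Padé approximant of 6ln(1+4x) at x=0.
24*x*(2*x + 1)/(8*x**2/3 + 4*x + 1)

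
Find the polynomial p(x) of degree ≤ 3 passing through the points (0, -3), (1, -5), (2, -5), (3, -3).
x**2 - 3*x - 3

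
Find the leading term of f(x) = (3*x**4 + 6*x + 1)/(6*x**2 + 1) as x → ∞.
x**2/2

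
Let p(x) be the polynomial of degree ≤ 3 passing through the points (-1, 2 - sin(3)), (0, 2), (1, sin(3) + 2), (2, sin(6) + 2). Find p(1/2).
-sin(6)/16 + 5*sin(3)/8 + 2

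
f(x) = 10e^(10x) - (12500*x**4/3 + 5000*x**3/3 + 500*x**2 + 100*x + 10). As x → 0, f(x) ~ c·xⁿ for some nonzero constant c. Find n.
5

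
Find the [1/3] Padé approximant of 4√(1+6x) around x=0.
(21*x + 4)/(27*x**3/8 - 9*x**2/4 + 9*x/4 + 1)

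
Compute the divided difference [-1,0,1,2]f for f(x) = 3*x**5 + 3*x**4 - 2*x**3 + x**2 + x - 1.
19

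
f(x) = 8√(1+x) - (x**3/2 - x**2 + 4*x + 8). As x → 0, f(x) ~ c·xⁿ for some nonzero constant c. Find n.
4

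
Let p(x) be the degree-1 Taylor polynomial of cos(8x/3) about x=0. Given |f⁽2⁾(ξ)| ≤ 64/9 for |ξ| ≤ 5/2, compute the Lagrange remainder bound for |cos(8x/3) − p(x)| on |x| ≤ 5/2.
200/9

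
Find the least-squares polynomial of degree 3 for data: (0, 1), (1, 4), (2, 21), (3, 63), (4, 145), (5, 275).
67/63 + (-79/378)x + (265/252)x² + (215/108)x³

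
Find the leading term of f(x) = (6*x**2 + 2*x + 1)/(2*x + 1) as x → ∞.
3*x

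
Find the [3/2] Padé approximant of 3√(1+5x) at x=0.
(375*x**3/32 + 675*x**2/16 + 45*x/2 + 3)/(75*x**2/16 + 5*x + 1)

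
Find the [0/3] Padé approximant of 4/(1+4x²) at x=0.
4/(4*x**2 + 1)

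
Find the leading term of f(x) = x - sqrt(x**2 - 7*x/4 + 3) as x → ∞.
7/8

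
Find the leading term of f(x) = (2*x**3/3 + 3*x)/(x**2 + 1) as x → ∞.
2*x/3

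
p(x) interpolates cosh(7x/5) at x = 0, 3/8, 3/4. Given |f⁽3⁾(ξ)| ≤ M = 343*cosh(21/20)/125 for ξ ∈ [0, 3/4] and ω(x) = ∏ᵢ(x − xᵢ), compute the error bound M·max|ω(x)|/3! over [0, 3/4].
343*sqrt(3)*cosh(21/20)/64000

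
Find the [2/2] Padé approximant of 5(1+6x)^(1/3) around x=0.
(140*x**2/3 + 35*x + 5)/(10*x**2/3 + 5*x + 1)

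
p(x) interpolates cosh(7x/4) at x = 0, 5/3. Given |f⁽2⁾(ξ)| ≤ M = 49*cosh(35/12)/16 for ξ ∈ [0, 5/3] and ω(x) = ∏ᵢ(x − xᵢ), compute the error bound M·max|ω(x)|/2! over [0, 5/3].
1225*cosh(35/12)/1152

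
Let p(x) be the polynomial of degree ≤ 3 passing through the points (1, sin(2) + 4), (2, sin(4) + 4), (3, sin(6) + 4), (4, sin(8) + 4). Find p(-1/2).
135*sin(6)/16 - 35*sin(8)/16 + 4 + 105*sin(2)/16 - 189*sin(4)/16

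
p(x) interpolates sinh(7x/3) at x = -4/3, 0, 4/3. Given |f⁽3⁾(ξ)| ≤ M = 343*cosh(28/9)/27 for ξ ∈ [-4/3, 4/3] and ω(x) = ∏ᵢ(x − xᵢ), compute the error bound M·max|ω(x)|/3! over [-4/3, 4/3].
21952*sqrt(3)*cosh(28/9)/19683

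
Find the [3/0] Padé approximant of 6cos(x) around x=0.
6 - 3*x**2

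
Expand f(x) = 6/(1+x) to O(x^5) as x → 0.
6 - 6*x + 6*x**2 - 6*x**3 + 6*x**4 + O(x**5)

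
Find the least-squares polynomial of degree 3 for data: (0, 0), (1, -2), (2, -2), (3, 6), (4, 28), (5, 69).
2/63 + (-503/378)x + (-439/252)x² + (103/108)x³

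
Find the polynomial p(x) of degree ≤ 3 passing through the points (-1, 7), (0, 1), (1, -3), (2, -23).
-3*x**3 + x**2 - 2*x + 1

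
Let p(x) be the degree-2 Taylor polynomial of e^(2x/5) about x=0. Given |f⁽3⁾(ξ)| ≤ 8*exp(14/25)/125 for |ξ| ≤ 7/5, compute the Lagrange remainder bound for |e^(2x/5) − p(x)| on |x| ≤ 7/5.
1372*exp(14/25)/46875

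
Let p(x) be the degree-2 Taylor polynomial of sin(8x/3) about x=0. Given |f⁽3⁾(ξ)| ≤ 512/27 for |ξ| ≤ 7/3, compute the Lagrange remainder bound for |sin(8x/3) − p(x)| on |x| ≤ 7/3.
87808/2187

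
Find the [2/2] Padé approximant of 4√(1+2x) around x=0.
(5*x**2 + 10*x + 4)/(x**2/4 + 3*x/2 + 1)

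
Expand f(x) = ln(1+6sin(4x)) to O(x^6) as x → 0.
24*x - 288*x**2 + 4544*x**3 - 81408*x**4 + 1555712*x**5 + O(x**6)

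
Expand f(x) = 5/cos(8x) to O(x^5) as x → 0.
5 + 160*x**2 + 12800*x**4/3 + O(x**5)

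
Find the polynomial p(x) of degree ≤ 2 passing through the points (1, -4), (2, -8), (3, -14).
-x**2 - x - 2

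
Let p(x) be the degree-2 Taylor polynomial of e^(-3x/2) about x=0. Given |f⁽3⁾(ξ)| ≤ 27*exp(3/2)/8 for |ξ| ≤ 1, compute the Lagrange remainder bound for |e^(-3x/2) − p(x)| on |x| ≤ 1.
9*exp(3/2)/16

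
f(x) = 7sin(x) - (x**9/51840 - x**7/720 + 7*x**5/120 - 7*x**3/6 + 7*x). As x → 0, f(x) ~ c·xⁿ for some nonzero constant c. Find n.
11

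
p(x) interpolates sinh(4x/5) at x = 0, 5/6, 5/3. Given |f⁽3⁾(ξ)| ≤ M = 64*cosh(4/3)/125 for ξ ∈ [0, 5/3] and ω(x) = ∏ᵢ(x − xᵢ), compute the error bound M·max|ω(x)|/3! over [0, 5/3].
8*sqrt(3)*cosh(4/3)/729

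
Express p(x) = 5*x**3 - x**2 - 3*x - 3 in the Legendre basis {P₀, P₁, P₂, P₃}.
(-10/3)P₀ + (-2/3)P₂ + (2)P₃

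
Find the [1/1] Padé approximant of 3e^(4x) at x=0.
(6*x + 3)/(1 - 2*x)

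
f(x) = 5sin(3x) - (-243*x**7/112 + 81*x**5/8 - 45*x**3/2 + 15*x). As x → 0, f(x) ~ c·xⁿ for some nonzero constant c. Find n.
9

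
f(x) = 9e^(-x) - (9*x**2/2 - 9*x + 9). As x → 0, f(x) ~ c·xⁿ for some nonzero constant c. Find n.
3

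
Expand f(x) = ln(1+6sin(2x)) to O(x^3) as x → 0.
12*x - 72*x**2 + O(x**3)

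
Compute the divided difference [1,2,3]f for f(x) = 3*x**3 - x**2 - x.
17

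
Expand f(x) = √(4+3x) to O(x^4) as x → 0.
2 + 3*x/4 - 9*x**2/64 + 27*x**3/512 + O(x**4)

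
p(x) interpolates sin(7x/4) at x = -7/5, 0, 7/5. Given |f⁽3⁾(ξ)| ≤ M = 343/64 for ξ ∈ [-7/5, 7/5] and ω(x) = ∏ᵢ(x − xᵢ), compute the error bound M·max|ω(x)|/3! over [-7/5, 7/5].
117649*sqrt(3)/216000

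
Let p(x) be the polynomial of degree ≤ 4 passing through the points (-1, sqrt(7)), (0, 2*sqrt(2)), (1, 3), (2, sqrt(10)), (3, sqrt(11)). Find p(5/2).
-105/64 - 5*sqrt(7)/128 + 7*sqrt(2)/16 + 35*sqrt(11)/128 + 35*sqrt(10)/32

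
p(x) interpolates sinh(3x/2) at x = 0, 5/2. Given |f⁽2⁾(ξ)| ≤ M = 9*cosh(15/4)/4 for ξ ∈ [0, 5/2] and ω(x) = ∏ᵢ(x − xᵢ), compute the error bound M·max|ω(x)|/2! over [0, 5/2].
225*cosh(15/4)/128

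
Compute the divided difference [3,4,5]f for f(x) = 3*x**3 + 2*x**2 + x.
38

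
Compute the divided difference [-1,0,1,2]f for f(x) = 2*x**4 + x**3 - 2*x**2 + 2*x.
5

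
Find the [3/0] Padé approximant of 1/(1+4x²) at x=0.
1 - 4*x**2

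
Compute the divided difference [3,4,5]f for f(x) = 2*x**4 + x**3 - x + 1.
206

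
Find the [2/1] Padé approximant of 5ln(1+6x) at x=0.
30*x*(x + 1)/(4*x + 1)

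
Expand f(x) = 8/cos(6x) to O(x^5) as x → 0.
8 + 144*x**2 + 2160*x**4 + O(x**5)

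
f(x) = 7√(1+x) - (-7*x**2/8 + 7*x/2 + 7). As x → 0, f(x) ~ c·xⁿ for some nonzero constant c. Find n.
3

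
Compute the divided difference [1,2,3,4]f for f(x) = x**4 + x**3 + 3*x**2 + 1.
11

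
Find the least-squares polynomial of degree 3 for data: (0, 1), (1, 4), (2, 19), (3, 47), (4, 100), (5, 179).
115/126 + (305/756)x + (77/36)x² + (53/54)x³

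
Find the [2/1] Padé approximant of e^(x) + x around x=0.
(-x**2/6 + 5*x/3 + 1)/(1 - x/3)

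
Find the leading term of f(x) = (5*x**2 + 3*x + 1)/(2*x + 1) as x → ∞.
5*x/2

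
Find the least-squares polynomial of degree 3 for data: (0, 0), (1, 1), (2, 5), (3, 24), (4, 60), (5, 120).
5/21 + (-17/18)x + (-13/84)x² + (37/36)x³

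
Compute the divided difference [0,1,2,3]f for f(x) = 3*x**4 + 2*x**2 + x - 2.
18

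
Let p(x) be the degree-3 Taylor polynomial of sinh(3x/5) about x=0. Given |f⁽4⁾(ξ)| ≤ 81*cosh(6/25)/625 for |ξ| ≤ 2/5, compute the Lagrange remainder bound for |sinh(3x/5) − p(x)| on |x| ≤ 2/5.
54*cosh(6/25)/390625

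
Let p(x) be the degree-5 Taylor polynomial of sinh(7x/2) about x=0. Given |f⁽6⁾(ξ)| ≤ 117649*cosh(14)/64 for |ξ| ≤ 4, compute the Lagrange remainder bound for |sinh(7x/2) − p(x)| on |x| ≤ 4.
470596*cosh(14)/45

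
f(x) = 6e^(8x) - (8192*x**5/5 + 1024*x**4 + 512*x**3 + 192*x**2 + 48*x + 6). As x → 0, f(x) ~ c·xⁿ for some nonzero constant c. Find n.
6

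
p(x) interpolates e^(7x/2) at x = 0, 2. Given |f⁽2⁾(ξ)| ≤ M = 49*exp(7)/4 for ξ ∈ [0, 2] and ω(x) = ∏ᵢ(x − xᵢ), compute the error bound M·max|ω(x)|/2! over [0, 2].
49*exp(7)/8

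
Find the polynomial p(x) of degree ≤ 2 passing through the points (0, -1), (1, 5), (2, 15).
2*x**2 + 4*x - 1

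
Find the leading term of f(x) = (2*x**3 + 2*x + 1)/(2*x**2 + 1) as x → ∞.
x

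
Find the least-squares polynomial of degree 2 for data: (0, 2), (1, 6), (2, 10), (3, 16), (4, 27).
87/35 + (10/7)x + (8/7)x²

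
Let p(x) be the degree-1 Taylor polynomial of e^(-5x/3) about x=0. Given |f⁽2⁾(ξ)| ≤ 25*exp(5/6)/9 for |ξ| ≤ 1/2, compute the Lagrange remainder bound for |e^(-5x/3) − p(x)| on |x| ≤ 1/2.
25*exp(5/6)/72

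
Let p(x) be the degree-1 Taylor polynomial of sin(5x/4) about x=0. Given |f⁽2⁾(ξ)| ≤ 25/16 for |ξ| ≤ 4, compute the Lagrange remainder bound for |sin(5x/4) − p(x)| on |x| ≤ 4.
25/2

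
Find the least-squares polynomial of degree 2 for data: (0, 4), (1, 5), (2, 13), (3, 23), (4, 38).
129/35 + (1/35)x + (15/7)x²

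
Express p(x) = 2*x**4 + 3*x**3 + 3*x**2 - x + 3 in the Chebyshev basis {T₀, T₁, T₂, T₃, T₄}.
(21/4)T₀ + (5/4)T₁ + (5/2)T₂ + (3/4)T₃ + (1/4)T₄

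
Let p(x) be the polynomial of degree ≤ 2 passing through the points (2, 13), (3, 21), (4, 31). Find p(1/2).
19/4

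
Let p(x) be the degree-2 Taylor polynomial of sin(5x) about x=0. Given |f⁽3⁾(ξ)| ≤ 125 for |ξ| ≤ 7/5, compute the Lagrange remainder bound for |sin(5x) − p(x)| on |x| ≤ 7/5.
343/6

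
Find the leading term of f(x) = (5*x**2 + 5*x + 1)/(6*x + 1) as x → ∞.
5*x/6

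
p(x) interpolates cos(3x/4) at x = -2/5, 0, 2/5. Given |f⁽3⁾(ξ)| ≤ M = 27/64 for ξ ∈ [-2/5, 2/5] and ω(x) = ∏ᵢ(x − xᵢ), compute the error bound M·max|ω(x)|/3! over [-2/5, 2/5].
sqrt(3)/1000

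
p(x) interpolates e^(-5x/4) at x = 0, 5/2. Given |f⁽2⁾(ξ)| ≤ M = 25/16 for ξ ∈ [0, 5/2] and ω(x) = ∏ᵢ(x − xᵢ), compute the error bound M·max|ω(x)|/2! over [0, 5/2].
625/512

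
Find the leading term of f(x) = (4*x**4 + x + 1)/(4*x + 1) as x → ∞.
x**3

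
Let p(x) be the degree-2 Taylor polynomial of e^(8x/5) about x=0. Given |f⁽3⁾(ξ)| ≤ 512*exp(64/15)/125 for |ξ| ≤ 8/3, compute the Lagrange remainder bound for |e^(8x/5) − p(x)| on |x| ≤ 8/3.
131072*exp(64/15)/10125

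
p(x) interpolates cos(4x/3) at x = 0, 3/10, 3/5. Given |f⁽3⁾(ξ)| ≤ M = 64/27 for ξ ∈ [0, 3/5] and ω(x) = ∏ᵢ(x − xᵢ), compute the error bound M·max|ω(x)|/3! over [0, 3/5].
8*sqrt(3)/3375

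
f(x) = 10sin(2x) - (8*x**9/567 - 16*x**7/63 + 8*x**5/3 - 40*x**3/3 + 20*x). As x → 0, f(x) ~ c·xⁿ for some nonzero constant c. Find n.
11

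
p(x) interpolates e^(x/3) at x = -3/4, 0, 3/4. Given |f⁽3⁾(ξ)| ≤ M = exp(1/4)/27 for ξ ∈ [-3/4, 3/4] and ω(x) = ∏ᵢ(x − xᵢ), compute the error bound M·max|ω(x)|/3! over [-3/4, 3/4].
sqrt(3)*exp(1/4)/1728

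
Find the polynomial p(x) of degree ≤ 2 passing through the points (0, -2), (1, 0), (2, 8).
3*x**2 - x - 2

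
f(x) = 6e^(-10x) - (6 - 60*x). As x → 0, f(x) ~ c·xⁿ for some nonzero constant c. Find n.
2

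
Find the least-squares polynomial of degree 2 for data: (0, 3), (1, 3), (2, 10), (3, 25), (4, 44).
97/35 + (-96/35)x + (23/7)x²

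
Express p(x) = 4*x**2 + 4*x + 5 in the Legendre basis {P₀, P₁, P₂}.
(19/3)P₀ + (4)P₁ + (8/3)P₂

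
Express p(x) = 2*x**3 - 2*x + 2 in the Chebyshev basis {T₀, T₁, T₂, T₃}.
(2)T₀ + (-1/2)T₁ + (1/2)T₃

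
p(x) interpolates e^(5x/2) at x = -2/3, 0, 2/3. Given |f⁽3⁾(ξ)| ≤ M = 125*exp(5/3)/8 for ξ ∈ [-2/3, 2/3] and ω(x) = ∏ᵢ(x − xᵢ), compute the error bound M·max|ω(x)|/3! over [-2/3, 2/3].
125*sqrt(3)*exp(5/3)/729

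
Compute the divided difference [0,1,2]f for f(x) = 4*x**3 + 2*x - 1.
12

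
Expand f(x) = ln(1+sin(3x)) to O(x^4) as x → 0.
3*x - 9*x**2/2 + 9*x**3/2 + O(x**4)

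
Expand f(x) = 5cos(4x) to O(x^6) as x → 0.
5 - 40*x**2 + 160*x**4/3 + O(x**6)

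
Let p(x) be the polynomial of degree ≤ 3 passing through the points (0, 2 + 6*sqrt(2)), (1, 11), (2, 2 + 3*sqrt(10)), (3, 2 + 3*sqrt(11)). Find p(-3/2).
-1669/16 - 105*sqrt(11)/16 + 315*sqrt(2)/8 + 405*sqrt(10)/16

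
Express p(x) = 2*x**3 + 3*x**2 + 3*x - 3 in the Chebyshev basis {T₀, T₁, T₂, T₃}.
(-3/2)T₀ + (9/2)T₁ + (3/2)T₂ + (1/2)T₃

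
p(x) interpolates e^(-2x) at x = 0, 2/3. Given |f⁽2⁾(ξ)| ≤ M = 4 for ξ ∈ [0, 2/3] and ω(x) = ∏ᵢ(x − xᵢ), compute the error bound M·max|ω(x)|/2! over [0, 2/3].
2/9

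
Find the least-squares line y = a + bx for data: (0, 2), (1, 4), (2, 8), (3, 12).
a = 7/5, b = 17/5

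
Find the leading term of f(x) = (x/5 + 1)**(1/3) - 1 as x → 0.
x/15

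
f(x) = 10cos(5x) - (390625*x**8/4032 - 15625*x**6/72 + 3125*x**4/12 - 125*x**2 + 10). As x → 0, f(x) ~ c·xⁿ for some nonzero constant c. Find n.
10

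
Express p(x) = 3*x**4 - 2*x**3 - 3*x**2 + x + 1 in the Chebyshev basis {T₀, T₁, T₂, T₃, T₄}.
(5/8)T₀ + (-1/2)T₁ + (-1/2)T₃ + (3/8)T₄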